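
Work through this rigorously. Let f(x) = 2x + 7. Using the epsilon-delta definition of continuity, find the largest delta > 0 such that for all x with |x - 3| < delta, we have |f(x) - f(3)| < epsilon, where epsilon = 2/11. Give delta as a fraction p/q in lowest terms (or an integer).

We compute f(3) = 2*(3) + 7 = 13.
|f(x) - f(3)| = |2x + 7 - (13)| = |2(x - 3)| = 2|x - 3|.
We need 2|x - 3| < 2/11, i.e. |x - 3| < 2/11 / 2 = 1/11.
So any delta <= 1/11 works. Conversely, if delta > 1/11, then x = 3 + 1/11 satisfies |x - 3| = 1/11 < delta but |f(x) - f(3)| = 2 * 1/11 = 2/11, which is not < 2/11; so no larger delta works.
Hence the largest such delta is 1/11.

1/11


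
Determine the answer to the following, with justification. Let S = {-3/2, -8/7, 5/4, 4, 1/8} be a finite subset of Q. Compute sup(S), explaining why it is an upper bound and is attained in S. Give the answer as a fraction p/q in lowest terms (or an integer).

S is finite, so sup(S) = max(S).
Sorted decreasing:
4, 5/4, 1/8, -8/7, -3/2
The extremum is 4.
For every x in S, x <= 4. And 4 is in S, so it is attained.
Therefore sup(S) = 4.

4


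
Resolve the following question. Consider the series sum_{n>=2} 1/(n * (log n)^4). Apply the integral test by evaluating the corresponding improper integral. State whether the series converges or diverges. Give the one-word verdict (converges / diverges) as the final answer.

Let f(x) = 1/(x*log(x)^4). Then f is positive, continuous, and decreasing on [2, infinity), so the integral test applies.
Compute the improper integral int_{2}^infinity f(x) dx:
  antiderivative F(x) = -1/(3*log(x)^3).
  F(x) -> 0 as x -> infinity.  int = 0 - F(2) = 1/(3*log(2)^3) < infinity. By the integral test, the series converges.

converges


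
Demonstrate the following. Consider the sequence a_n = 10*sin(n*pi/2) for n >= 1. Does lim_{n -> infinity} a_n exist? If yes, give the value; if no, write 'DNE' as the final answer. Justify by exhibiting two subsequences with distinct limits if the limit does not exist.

Examine the behaviour of a_n along subsequences.
a_{4k+1} = 10*sin(pi/2 + 2k*pi) = 10 -> 10. a_{4k+3} = 10*sin(3pi/2 + 2k*pi) = -10 -> -10.
Since these two subsequential limits are 10 and -10, distinct, the full sequence cannot converge (a convergent sequence has all subsequences tending to the same limit). So lim a_n does not exist.

DNE


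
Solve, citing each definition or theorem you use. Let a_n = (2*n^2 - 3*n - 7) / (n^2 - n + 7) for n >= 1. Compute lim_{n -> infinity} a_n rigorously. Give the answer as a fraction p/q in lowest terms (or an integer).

Divide numerator and denominator by n^2, the highest power:
numerator / n^2 = 2 - 3/n - 7/n^2
denominator / n^2 = 1 - 1/n + 7/n^2
As n -> infinity, all terms of the form c/n^k (k >= 1) tend to 0.
So numerator / n^2 -> 2 and denominator / n^2 -> 1.
Therefore lim a_n = 2.

2


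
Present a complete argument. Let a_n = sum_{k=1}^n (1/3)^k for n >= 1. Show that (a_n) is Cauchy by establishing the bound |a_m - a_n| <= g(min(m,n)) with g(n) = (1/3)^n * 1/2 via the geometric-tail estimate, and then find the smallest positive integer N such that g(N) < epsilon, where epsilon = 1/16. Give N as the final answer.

For m > n >= 1: |a_m - a_n| = sum_{k=n+1}^m (1/3)^k < sum_{k=n+1}^infinity (1/3)^k = (1/3)^(n+1) / (1 - 1/3) = (1/3)^n * (1/3) * (3/2) = (1/3)^n * 1/2.
So g(n) = (1/3)^n / 2. Since g(n) -> 0, (a_n) is Cauchy.
Now solve g(N) < 1/16: (1/3)^N / 2 < 1/16 <=> 3^N > 1 / (2 * 1/16) = 8.
Check powers of 3: 3^1 = 3 <= 8, 3^2 = 9 > 8.
So the smallest such N is 2. Check: g(2) = 1/(2 * 9) = 1/18 < 1/16.

2


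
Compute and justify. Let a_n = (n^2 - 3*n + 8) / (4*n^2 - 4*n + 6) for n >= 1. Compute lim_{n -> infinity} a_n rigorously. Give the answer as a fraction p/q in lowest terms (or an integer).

Divide numerator and denominator by n^2, the highest power:
numerator / n^2 = 1 - 3/n + 8/n^2
denominator / n^2 = 4 - 4/n + 6/n^2
As n -> infinity, all terms of the form c/n^k (k >= 1) tend to 0.
So numerator / n^2 -> 1 and denominator / n^2 -> 4.
Therefore lim a_n = 1/4.

1/4


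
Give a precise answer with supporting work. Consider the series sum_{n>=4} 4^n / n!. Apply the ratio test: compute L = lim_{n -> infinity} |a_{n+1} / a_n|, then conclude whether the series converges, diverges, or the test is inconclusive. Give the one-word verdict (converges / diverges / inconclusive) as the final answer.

Let a_n denote the general term. Form the ratio a_{n+1}/a_n and simplify:
a_{n+1}/a_n = 4/(n + 1)
Take the limit as n -> infinity: L = 0.
Since L = 0 < 1, the ratio test implies the series converges.

converges


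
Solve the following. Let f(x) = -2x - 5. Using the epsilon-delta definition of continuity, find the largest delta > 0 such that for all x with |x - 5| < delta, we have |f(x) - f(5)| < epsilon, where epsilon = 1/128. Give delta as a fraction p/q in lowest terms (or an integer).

We compute f(5) = -2*(5) - 5 = -15.
|f(x) - f(5)| = |-2x - 5 - (-15)| = |-2(x - 5)| = 2|x - 5|.
We need 2|x - 5| < 1/128, i.e. |x - 5| < 1/128 / 2 = 1/256.
So any delta <= 1/256 works. Conversely, if delta > 1/256, then x = 5 + 1/256 satisfies |x - 5| = 1/256 < delta but |f(x) - f(5)| = 2 * 1/256 = 1/128, which is not < 1/128; so no larger delta works.
Hence the largest such delta is 1/256.

1/256


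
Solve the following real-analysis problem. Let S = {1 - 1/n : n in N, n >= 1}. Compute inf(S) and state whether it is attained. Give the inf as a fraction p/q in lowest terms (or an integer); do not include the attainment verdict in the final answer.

Analysis:
- Values: 0, 1/2, 2/3, 3/4, ... strictly increasing.
- Minimum is 0 (n=1); inf = 0 (attained).
- 1 - 1/n -> 1 from below; sup = 1, not attained.
Conclusion: inf(S) = 0, attained in S.

0


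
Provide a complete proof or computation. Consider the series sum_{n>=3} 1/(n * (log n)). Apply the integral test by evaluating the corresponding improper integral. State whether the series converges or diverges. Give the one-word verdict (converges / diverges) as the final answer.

Let f(x) = 1/(x*log(x)). Then f is positive, continuous, and decreasing on [3, infinity), so the integral test applies.
Compute the improper integral int_{3}^infinity f(x) dx:
  antiderivative F(x) = log(log(x)).
  F(x) = log(log(x)) -> infinity as x -> infinity. The integral diverges, so by the integral test, the series diverges.

diverges


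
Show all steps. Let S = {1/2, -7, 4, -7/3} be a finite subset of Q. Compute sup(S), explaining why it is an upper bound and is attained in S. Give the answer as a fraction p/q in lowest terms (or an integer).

S is finite, so sup(S) = max(S).
Sorted decreasing:
4, 1/2, -7/3, -7
The extremum is 4.
For every x in S, x <= 4. And 4 is in S, so it is attained.
Therefore sup(S) = 4.

4


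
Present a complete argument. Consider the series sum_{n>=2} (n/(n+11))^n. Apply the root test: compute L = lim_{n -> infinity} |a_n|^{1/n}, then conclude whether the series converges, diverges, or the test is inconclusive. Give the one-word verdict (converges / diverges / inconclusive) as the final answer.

Let a_n denote the general term. Form |a_n|^(1/n) and simplify:
|a_n|^(1/n) = n/(n + 11)
Take the limit as n -> infinity: L = 1.
Since L = 1, the root test is inconclusive. (In fact a_n = (n/(n+11))^n -> e^(-11) != 0, so the nth-term test shows divergence; but the root test itself gives no conclusion.)

inconclusive


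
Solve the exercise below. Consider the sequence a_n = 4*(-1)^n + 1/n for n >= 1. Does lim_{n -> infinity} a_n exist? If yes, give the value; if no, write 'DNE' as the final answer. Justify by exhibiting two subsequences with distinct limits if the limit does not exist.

Examine the behaviour of a_n along subsequences.
a_{2k} = 4 + 1/(2k) -> 4. a_{2k+1} = -4 + 1/(2k+1) -> -4.
Since these two subsequential limits are 4 and -4, distinct, the full sequence cannot converge (a convergent sequence has all subsequences tending to the same limit). So lim a_n does not exist.

DNE


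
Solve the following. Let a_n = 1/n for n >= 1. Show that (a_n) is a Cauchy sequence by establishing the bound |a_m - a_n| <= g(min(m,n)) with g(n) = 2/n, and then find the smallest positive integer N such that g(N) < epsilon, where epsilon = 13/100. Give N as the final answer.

For any m, n >= 1, by the triangle inequality:
|a_m - a_n| = |1/m - 1/n| <= 1/m + 1/n <= 2/min(m,n).
So g(n) = 2/n bounds the Cauchy difference. Since g(n) -> 0, (a_n) is Cauchy.
Now solve g(N) < 13/100: 2/N < 13/100 <=> N > 2 / (13/100) = 200/13.
The smallest integer strictly greater than 200/13 is N = 16.
Check: g(16) = 2/16 = 1/8 < 13/100; g(15) = 2/15 >= 13/100. So N = 16.

16


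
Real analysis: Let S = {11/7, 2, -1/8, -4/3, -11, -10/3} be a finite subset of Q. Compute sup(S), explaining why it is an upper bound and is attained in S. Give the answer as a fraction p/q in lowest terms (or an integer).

S is finite, so sup(S) = max(S).
Sorted decreasing:
2, 11/7, -1/8, -4/3, -10/3, -11
The extremum is 2.
For every x in S, x <= 2. And 2 is in S, so it is attained.
Therefore sup(S) = 2.

2


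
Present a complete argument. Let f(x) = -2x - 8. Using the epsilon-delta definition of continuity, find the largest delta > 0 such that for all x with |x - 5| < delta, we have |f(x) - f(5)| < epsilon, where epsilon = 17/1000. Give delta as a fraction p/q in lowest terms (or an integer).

We compute f(5) = -2*(5) - 8 = -18.
|f(x) - f(5)| = |-2x - 8 - (-18)| = |-2(x - 5)| = 2|x - 5|.
We need 2|x - 5| < 17/1000, i.e. |x - 5| < 17/1000 / 2 = 17/2000.
So any delta <= 17/2000 works. Conversely, if delta > 17/2000, then x = 5 + 17/2000 satisfies |x - 5| = 17/2000 < delta but |f(x) - f(5)| = 2 * 17/2000 = 17/1000, which is not < 17/1000; so no larger delta works.
Hence the largest such delta is 17/2000.

17/2000


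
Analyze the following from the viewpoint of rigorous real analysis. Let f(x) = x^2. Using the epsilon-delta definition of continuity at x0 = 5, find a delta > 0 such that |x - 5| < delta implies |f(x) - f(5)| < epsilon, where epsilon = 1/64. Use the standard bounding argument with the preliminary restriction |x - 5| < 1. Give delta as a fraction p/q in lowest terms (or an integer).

Factor: |x^2 - (5)^2| = |x - 5| * |x + 5|.
Impose |x - 5| < 1 first. Then |x + 5| = |(x - 5) + 2*(5)| <= |x - 5| + 2*|5| < 1 + 10 = 11.
So |x^2 - (5)^2| < delta * 11.
We need delta * 11 <= 1/64, i.e. delta <= 1/64/11 = 1/704.
Since 1/704 < 1, this is tighter than 1; take delta = 1/704.
So delta = 1/704 works.

1/704


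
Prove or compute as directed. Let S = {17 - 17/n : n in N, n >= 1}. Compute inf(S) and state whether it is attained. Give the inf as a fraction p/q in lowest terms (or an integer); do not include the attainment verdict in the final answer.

Analysis:
- Values: 0, 17/2, 34/3, 51/4, ... strictly increasing.
- Minimum is 0 (n=1); inf = 0 (attained).
- 17 - 17/n -> 17 from below; sup = 17, not attained.
Conclusion: inf(S) = 0, attained in S.

0


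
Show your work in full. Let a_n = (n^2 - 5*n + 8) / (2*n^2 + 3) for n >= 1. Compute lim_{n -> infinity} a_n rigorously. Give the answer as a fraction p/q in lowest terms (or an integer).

Divide numerator and denominator by n^2, the highest power:
numerator / n^2 = 1 - 5/n + 8/n^2
denominator / n^2 = 2 + 3/n^2
As n -> infinity, all terms of the form c/n^k (k >= 1) tend to 0.
So numerator / n^2 -> 1 and denominator / n^2 -> 2.
Therefore lim a_n = 1/2.

1/2


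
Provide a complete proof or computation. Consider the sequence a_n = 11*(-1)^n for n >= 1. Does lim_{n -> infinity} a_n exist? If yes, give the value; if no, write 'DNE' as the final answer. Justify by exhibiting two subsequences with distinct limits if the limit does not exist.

Examine the behaviour of a_n along subsequences.
Even-n subsequence a_{2k} = 11 -> 11. Odd-n subsequence a_{2k+1} = -11 -> -11.
Since these two subsequential limits are 11 and -11, distinct, the full sequence cannot converge (a convergent sequence has all subsequences tending to the same limit). So lim a_n does not exist.

DNE


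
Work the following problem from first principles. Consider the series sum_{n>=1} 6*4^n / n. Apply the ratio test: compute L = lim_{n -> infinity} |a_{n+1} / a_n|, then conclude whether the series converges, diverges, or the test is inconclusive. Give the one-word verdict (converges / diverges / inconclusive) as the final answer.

Let a_n denote the general term. Form the ratio a_{n+1}/a_n and simplify:
a_{n+1}/a_n = 4*n/(n + 1)
Take the limit as n -> infinity: L = 4.
Since L = 4 > 1 (or L = infinity), the ratio test implies the series diverges.

diverges


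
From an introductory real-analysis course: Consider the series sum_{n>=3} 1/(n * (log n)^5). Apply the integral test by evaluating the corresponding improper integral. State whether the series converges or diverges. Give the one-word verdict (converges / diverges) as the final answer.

Let f(x) = 1/(x*log(x)^5). Then f is positive, continuous, and decreasing on [3, infinity), so the integral test applies.
Compute the improper integral int_{3}^infinity f(x) dx:
  antiderivative F(x) = -1/(4*log(x)^4).
  F(x) -> 0 as x -> infinity.  int = 0 - F(3) = 1/(4*log(3)^4) < infinity. By the integral test, the series converges.

converges


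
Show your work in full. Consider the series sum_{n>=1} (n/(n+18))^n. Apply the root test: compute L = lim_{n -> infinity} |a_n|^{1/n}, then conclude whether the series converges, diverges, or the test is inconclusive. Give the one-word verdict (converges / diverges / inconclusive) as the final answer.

Let a_n denote the general term. Form |a_n|^(1/n) and simplify:
|a_n|^(1/n) = n/(n + 18)
Take the limit as n -> infinity: L = 1.
Since L = 1, the root test is inconclusive. (In fact a_n = (n/(n+18))^n -> e^(-18) != 0, so the nth-term test shows divergence; but the root test itself gives no conclusion.)

inconclusive


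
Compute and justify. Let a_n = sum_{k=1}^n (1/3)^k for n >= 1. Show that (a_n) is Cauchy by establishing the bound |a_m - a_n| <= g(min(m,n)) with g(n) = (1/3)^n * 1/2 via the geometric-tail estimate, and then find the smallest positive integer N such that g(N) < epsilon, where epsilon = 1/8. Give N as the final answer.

For m > n >= 1: |a_m - a_n| = sum_{k=n+1}^m (1/3)^k < sum_{k=n+1}^infinity (1/3)^k = (1/3)^(n+1) / (1 - 1/3) = (1/3)^n * (1/3) * (3/2) = (1/3)^n * 1/2.
So g(n) = (1/3)^n / 2. Since g(n) -> 0, (a_n) is Cauchy.
Now solve g(N) < 1/8: (1/3)^N / 2 < 1/8 <=> 3^N > 1 / (2 * 1/8) = 4.
Check powers of 3: 3^1 = 3 <= 4, 3^2 = 9 > 4.
So the smallest such N is 2. Check: g(2) = 1/(2 * 9) = 1/18 < 1/8.

2


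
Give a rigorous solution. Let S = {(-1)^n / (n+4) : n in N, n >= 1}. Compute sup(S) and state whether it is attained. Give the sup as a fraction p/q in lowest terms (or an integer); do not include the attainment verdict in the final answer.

Analysis:
- Values: -1/5, 1/6, -1/7, 1/8, -1/9, ...
- Positive terms (even n): 1/(2+4), 1/(4+4), ... decreasing -> max = 1/6 (n=2).
- Negative terms (odd n): -1/(1+4), -1/(3+4), ... increasing -> min = -1/5 (n=1).
- So sup = 1/6 (attained at n=2); inf = -1/5 (attained at n=1).
Conclusion: sup(S) = 1/6, attained in S.

1/6


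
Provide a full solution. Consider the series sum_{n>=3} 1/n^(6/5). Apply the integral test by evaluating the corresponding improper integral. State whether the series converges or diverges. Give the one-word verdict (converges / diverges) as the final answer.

Let f(x) = x^(-6/5). Then f is positive, continuous, and decreasing on [3, infinity), so the integral test applies.
Compute the improper integral int_{3}^infinity f(x) dx:
  antiderivative F(x) = -5/x^(1/5).
  As x -> infinity, F(x) -> 0 (since p = 6/5 > 1).
  So int = F(infinity) - F(3) = 0 - (-5*3^(4/5)/3) = 5*3^(4/5)/3.
  Finite, so by the integral test, the series converges.

converges


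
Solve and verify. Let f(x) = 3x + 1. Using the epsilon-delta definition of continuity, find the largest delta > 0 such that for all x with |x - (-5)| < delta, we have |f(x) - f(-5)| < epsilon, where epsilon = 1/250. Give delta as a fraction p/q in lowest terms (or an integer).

We compute f(-5) = 3*(-5) + 1 = -14.
|f(x) - f(-5)| = |3x + 1 - (-14)| = |3(x - (-5))| = 3|x - (-5)|.
We need 3|x - (-5)| < 1/250, i.e. |x - (-5)| < 1/250 / 3 = 1/750.
So any delta <= 1/750 works. Conversely, if delta > 1/750, then x = -5 + 1/750 satisfies |x - (-5)| = 1/750 < delta but |f(x) - f(-5)| = 3 * 1/750 = 1/250, which is not < 1/250; so no larger delta works.
Hence the largest such delta is 1/750.

1/750


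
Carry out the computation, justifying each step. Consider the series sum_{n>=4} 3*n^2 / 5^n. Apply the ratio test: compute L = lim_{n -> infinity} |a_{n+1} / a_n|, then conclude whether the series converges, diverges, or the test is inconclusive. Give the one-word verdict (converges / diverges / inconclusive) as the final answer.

Let a_n denote the general term. Form the ratio a_{n+1}/a_n and simplify:
a_{n+1}/a_n = (n + 1)^2/(5*n^2)
Take the limit as n -> infinity: L = 1/5.
Since L = 1/5 < 1, the ratio test implies the series converges.

converges


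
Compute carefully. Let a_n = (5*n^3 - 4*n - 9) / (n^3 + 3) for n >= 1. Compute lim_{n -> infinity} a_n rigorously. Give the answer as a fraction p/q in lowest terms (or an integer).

Divide numerator and denominator by n^3, the highest power:
numerator / n^3 = 5 - 4/n^2 - 9/n^3
denominator / n^3 = 1 + 3/n^3
As n -> infinity, all terms of the form c/n^k (k >= 1) tend to 0.
So numerator / n^3 -> 5 and denominator / n^3 -> 1.
Therefore lim a_n = 5.

5


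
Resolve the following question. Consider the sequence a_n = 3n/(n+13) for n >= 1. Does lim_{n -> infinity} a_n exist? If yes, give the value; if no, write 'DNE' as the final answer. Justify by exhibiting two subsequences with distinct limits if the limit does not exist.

Examine the behaviour of a_n along subsequences.
Even-n subsequence a_{2k} = 3(2k)/(2k+13) -> 3. Odd-n subsequence a_{2k+1} = 3(2k+1)/(2k+14) -> 3. Both tend to 3, which suggests the limit is 3; verify directly.
|a_n - 3| = |3n - 3(n+13)| / (n+13) = 39/(n+13) < 39/n for every n >= 1.
Given epsilon > 0, choose a positive integer N > 39/epsilon. Then for all n >= N, |a_n - 3| < 39/n <= 39/N < epsilon.
So by the definition of the limit, lim a_n exists and equals 3.

3


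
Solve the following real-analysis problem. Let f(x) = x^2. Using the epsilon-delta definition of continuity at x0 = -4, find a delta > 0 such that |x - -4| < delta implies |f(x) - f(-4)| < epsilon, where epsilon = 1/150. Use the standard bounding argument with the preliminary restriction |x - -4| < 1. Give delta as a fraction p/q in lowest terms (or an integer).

Factor: |x^2 - (-4)^2| = |x - -4| * |x + -4|.
Impose |x - -4| < 1 first. Then |x + -4| = |(x - -4) + 2*(-4)| <= |x - -4| + 2*|-4| < 1 + 8 = 9.
So |x^2 - (-4)^2| < delta * 9.
We need delta * 9 <= 1/150, i.e. delta <= 1/150/9 = 1/1350.
Since 1/1350 < 1, this is tighter than 1; take delta = 1/1350.
So delta = 1/1350 works.

1/1350


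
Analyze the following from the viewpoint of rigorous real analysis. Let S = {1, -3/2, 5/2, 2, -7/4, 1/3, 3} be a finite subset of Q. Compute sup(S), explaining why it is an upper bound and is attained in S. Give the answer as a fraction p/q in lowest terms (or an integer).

S is finite, so sup(S) = max(S).
Sorted decreasing:
3, 5/2, 2, 1, 1/3, -3/2, -7/4
The extremum is 3.
For every x in S, x <= 3. And 3 is in S, so it is attained.
Therefore sup(S) = 3.

3


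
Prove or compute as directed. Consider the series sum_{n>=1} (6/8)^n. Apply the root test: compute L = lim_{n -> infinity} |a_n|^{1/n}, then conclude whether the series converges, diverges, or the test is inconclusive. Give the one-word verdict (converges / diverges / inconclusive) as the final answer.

Let a_n denote the general term. Form |a_n|^(1/n) and simplify:
|a_n|^(1/n) = 3/4
Take the limit as n -> infinity: L = 3/4.
Since L = 3/4 < 1, the root test implies convergence.

converges


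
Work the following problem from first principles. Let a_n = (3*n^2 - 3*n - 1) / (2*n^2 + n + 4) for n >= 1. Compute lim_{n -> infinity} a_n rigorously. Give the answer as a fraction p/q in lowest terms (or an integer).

Divide numerator and denominator by n^2, the highest power:
numerator / n^2 = 3 - 3/n - 1/n^2
denominator / n^2 = 2 + 1/n + 4/n^2
As n -> infinity, all terms of the form c/n^k (k >= 1) tend to 0.
So numerator / n^2 -> 3 and denominator / n^2 -> 2.
Therefore lim a_n = 3/2.

3/2


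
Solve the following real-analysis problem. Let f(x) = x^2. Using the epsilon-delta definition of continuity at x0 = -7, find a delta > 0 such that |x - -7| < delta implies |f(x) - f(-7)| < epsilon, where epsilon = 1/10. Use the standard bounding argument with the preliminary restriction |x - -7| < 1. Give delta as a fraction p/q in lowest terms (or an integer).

Factor: |x^2 - (-7)^2| = |x - -7| * |x + -7|.
Impose |x - -7| < 1 first. Then |x + -7| = |(x - -7) + 2*(-7)| <= |x - -7| + 2*|-7| < 1 + 14 = 15.
So |x^2 - (-7)^2| < delta * 15.
We need delta * 15 <= 1/10, i.e. delta <= 1/10/15 = 1/150.
Since 1/150 < 1, this is tighter than 1; take delta = 1/150.
So delta = 1/150 works.

1/150


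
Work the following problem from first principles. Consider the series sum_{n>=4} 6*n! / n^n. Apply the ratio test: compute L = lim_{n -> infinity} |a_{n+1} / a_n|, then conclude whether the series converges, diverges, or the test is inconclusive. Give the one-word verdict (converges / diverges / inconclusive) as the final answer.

Let a_n denote the general term. Form the ratio a_{n+1}/a_n and simplify:
a_{n+1}/a_n = (n/(n + 1))^n
Take the limit as n -> infinity: L = exp(-1).
Since L = exp(-1) < 1, the ratio test implies the series converges.

converges


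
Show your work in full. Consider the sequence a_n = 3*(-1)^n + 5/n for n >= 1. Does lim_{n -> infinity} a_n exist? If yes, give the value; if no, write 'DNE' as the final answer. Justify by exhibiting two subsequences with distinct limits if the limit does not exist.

Examine the behaviour of a_n along subsequences.
a_{2k} = 3 + 5/(2k) -> 3. a_{2k+1} = -3 + 5/(2k+1) -> -3.
Since these two subsequential limits are 3 and -3, distinct, the full sequence cannot converge (a convergent sequence has all subsequences tending to the same limit). So lim a_n does not exist.

DNE


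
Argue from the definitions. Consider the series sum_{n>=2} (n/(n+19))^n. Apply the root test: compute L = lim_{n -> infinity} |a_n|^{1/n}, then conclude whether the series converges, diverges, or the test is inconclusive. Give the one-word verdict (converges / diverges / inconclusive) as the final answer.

Let a_n denote the general term. Form |a_n|^(1/n) and simplify:
|a_n|^(1/n) = n/(n + 19)
Take the limit as n -> infinity: L = 1.
Since L = 1, the root test is inconclusive. (In fact a_n = (n/(n+19))^n -> e^(-19) != 0, so the nth-term test shows divergence; but the root test itself gives no conclusion.)

inconclusive


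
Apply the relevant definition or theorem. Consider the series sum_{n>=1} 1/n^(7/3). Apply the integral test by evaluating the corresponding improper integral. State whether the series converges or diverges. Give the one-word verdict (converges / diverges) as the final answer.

Let f(x) = x^(-7/3). Then f is positive, continuous, and decreasing on [1, infinity), so the integral test applies.
Compute the improper integral int_{1}^infinity f(x) dx:
  antiderivative F(x) = -3/(4*x^(4/3)).
  As x -> infinity, F(x) -> 0 (since p = 7/3 > 1).
  So int = F(infinity) - F(1) = 0 - (-3/4) = 3/4.
  Finite, so by the integral test, the series converges.

converges


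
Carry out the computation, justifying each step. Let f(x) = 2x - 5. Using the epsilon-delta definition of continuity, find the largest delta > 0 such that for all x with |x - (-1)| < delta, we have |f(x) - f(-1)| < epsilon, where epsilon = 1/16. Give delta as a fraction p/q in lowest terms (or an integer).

We compute f(-1) = 2*(-1) - 5 = -7.
|f(x) - f(-1)| = |2x - 5 - (-7)| = |2(x - (-1))| = 2|x - (-1)|.
We need 2|x - (-1)| < 1/16, i.e. |x - (-1)| < 1/16 / 2 = 1/32.
So any delta <= 1/32 works. Conversely, if delta > 1/32, then x = -1 + 1/32 satisfies |x - (-1)| = 1/32 < delta but |f(x) - f(-1)| = 2 * 1/32 = 1/16, which is not < 1/16; so no larger delta works.
Hence the largest such delta is 1/32.

1/32


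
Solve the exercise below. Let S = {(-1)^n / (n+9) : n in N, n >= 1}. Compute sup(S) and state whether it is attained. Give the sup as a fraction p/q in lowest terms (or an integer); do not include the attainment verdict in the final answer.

Analysis:
- Values: -1/10, 1/11, -1/12, 1/13, -1/14, ...
- Positive terms (even n): 1/(2+9), 1/(4+9), ... decreasing -> max = 1/11 (n=2).
- Negative terms (odd n): -1/(1+9), -1/(3+9), ... increasing -> min = -1/10 (n=1).
- So sup = 1/11 (attained at n=2); inf = -1/10 (attained at n=1).
Conclusion: sup(S) = 1/11, attained in S.

1/11


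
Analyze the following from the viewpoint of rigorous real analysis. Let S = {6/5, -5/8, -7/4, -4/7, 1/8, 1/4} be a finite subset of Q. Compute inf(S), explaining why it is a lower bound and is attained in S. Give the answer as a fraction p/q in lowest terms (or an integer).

S is finite, so inf(S) = min(S).
Sorted increasing:
-7/4, -5/8, -4/7, 1/8, 1/4, 6/5
The extremum is -7/4.
For every x in S, x >= -7/4. And -7/4 is in S, so it is attained.
Therefore inf(S) = -7/4.

-7/4


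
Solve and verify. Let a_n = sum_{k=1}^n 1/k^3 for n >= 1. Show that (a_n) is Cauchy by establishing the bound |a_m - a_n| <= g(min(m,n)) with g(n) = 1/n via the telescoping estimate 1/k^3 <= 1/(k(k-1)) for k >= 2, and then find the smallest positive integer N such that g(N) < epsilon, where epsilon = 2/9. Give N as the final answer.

For m > n >= 1: |a_m - a_n| = sum_{k=n+1}^m 1/k^3.
Use 1/k^3 <= 1/(k(k-1)) = 1/(k-1) - 1/k for k >= 2 (which holds since k^3 >= k^2 >= k(k-1) for k >= 2):
sum_{k=n+1}^m 1/k^3 <= sum_{k=n+1}^m (1/(k-1) - 1/k) = 1/n - 1/m <= 1/n.
By symmetry the same bound holds with n,m swapped, so |a_m - a_n| <= 1/min(m,n) = g(min(m,n)). Since g(n) -> 0, (a_n) is Cauchy.
Now solve g(N) < 2/9: 1/N < 2/9 <=> N > 1/(2/9) = 9/2.
The smallest integer strictly greater than 9/2 is N = 5.
Check: g(5) = 1/5 < 2/9; g(4) = 1/4 >= 2/9. So N = 5.

5


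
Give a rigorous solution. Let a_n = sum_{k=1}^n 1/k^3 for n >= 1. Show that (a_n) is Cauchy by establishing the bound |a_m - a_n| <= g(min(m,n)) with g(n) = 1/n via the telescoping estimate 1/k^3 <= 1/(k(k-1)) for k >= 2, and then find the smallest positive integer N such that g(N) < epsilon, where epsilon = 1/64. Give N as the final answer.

For m > n >= 1: |a_m - a_n| = sum_{k=n+1}^m 1/k^3.
Use 1/k^3 <= 1/(k(k-1)) = 1/(k-1) - 1/k for k >= 2 (which holds since k^3 >= k^2 >= k(k-1) for k >= 2):
sum_{k=n+1}^m 1/k^3 <= sum_{k=n+1}^m (1/(k-1) - 1/k) = 1/n - 1/m <= 1/n.
By symmetry the same bound holds with n,m swapped, so |a_m - a_n| <= 1/min(m,n) = g(min(m,n)). Since g(n) -> 0, (a_n) is Cauchy.
Now solve g(N) < 1/64: 1/N < 1/64 <=> N > 1/(1/64) = 64.
The smallest integer strictly greater than 64 is N = 65.
Check: g(65) = 1/65 < 1/64; g(64) = 1/64 >= 1/64. So N = 65.

65


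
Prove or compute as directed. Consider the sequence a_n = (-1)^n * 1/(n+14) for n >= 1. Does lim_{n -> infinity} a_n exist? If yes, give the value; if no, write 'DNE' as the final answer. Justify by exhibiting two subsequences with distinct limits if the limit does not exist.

Examine the behaviour of a_n along subsequences.
Even-n subsequence a_{2k} = 1/(2k+14) -> 0. Odd-n subsequence a_{2k+1} = -1/(2k+15) -> 0. Both tend to 0, which suggests the limit is 0; verify directly.
|a_n - 0| = 1/(n+14) < 1/n for every n >= 1.
Given epsilon > 0, choose a positive integer N > 1/epsilon. Then for all n >= N, |a_n| < 1/n <= 1/N < epsilon.
So by the definition of the limit, lim a_n exists and equals 0.

0


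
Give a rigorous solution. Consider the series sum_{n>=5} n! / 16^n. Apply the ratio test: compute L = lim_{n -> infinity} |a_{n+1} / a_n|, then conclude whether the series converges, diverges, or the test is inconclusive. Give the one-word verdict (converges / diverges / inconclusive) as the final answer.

Let a_n denote the general term. Form the ratio a_{n+1}/a_n and simplify:
a_{n+1}/a_n = n/16 + 1/16
Take the limit as n -> infinity: L = infinity.
Since L = infinity > 1 (or L = infinity), the ratio test implies the series diverges.

diverges


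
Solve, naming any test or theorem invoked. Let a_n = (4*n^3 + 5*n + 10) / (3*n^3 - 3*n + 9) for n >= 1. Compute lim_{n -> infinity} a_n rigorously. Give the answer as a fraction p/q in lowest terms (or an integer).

Divide numerator and denominator by n^3, the highest power:
numerator / n^3 = 4 + 5/n^2 + 10/n^3
denominator / n^3 = 3 - 3/n^2 + 9/n^3
As n -> infinity, all terms of the form c/n^k (k >= 1) tend to 0.
So numerator / n^3 -> 4 and denominator / n^3 -> 3.
Therefore lim a_n = 4/3.

4/3


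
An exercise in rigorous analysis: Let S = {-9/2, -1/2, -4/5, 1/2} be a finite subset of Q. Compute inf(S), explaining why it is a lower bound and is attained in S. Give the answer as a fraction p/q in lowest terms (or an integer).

S is finite, so inf(S) = min(S).
Sorted increasing:
-9/2, -4/5, -1/2, 1/2
The extremum is -9/2.
For every x in S, x >= -9/2. And -9/2 is in S, so it is attained.
Therefore inf(S) = -9/2.

-9/2


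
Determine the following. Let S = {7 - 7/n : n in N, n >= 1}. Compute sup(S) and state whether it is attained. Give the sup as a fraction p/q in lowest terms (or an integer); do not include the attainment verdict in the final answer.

Analysis:
- Values: 0, 7/2, 14/3, 21/4, ... strictly increasing.
- Minimum is 0 (n=1); inf = 0 (attained).
- 7 - 7/n -> 7 from below; sup = 7, not attained.
Conclusion: sup(S) = 7, not attained in S.

7


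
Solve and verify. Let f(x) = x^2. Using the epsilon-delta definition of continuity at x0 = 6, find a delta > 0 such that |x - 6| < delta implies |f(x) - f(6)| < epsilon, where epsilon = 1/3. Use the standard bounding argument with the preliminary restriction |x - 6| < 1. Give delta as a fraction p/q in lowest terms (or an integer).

Factor: |x^2 - (6)^2| = |x - 6| * |x + 6|.
Impose |x - 6| < 1 first. Then |x + 6| = |(x - 6) + 2*(6)| <= |x - 6| + 2*|6| < 1 + 12 = 13.
So |x^2 - (6)^2| < delta * 13.
We need delta * 13 <= 1/3, i.e. delta <= 1/3/13 = 1/39.
Since 1/39 < 1, this is tighter than 1; take delta = 1/39.
So delta = 1/39 works.

1/39


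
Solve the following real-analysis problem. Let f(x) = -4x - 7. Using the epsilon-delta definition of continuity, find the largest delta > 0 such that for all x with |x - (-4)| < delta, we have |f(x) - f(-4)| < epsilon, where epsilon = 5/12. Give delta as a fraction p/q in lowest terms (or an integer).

We compute f(-4) = -4*(-4) - 7 = 9.
|f(x) - f(-4)| = |-4x - 7 - (9)| = |-4(x - (-4))| = 4|x - (-4)|.
We need 4|x - (-4)| < 5/12, i.e. |x - (-4)| < 5/12 / 4 = 5/48.
So any delta <= 5/48 works. Conversely, if delta > 5/48, then x = -4 + 5/48 satisfies |x - (-4)| = 5/48 < delta but |f(x) - f(-4)| = 4 * 5/48 = 5/12, which is not < 5/12; so no larger delta works.
Hence the largest such delta is 5/48.

5/48


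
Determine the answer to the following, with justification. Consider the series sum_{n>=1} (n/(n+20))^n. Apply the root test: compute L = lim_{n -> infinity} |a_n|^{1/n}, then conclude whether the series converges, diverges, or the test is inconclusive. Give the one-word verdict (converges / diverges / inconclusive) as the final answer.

Let a_n denote the general term. Form |a_n|^(1/n) and simplify:
|a_n|^(1/n) = n/(n + 20)
Take the limit as n -> infinity: L = 1.
Since L = 1, the root test is inconclusive. (In fact a_n = (n/(n+20))^n -> e^(-20) != 0, so the nth-term test shows divergence; but the root test itself gives no conclusion.)

inconclusive


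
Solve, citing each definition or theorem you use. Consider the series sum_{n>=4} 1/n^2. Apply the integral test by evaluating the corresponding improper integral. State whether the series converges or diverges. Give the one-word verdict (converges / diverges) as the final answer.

Let f(x) = x^(-2). Then f is positive, continuous, and decreasing on [4, infinity), so the integral test applies.
Compute the improper integral int_{4}^infinity f(x) dx:
  antiderivative F(x) = -1/x.
  As x -> infinity, F(x) -> 0 (since p = 2 > 1).
  So int = F(infinity) - F(4) = 0 - (-1/4) = 1/4.
  Finite, so by the integral test, the series converges.

converges


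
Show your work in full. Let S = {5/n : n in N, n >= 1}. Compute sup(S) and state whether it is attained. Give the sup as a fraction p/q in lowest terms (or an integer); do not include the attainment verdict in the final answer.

Analysis:
- Values: 5, 5/2, 5/3, 5/4, ... strictly decreasing.
- The maximum is 5 (n=1); sup = 5 (attained).
- The set is bounded below by 0; 5/n -> 0 so 0 is the greatest lower bound.
- 0 is not in the set, so inf = 0 is not attained.
Conclusion: sup(S) = 5, attained in S.

5


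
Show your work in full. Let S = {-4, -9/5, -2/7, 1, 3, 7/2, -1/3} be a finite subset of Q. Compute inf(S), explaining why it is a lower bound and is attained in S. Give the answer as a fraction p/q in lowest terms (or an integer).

S is finite, so inf(S) = min(S).
Sorted increasing:
-4, -9/5, -1/3, -2/7, 1, 3, 7/2
The extremum is -4.
For every x in S, x >= -4. And -4 is in S, so it is attained.
Therefore inf(S) = -4.

-4


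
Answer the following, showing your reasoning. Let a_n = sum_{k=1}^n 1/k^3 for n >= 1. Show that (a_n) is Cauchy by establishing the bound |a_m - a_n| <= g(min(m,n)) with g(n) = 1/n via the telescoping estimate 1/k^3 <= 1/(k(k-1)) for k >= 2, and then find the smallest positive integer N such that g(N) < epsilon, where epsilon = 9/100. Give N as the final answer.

For m > n >= 1: |a_m - a_n| = sum_{k=n+1}^m 1/k^3.
Use 1/k^3 <= 1/(k(k-1)) = 1/(k-1) - 1/k for k >= 2 (which holds since k^3 >= k^2 >= k(k-1) for k >= 2):
sum_{k=n+1}^m 1/k^3 <= sum_{k=n+1}^m (1/(k-1) - 1/k) = 1/n - 1/m <= 1/n.
By symmetry the same bound holds with n,m swapped, so |a_m - a_n| <= 1/min(m,n) = g(min(m,n)). Since g(n) -> 0, (a_n) is Cauchy.
Now solve g(N) < 9/100: 1/N < 9/100 <=> N > 1/(9/100) = 100/9.
The smallest integer strictly greater than 100/9 is N = 12.
Check: g(12) = 1/12 < 9/100; g(11) = 1/11 >= 9/100. So N = 12.

12


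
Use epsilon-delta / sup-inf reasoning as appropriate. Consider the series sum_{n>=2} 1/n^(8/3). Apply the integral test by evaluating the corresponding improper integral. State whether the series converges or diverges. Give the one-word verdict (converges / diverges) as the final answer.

Let f(x) = x^(-8/3). Then f is positive, continuous, and decreasing on [2, infinity), so the integral test applies.
Compute the improper integral int_{2}^infinity f(x) dx:
  antiderivative F(x) = -3/(5*x^(5/3)).
  As x -> infinity, F(x) -> 0 (since p = 8/3 > 1).
  So int = F(infinity) - F(2) = 0 - (-3*2^(1/3)/20) = 3*2^(1/3)/20.
  Finite, so by the integral test, the series converges.

converges


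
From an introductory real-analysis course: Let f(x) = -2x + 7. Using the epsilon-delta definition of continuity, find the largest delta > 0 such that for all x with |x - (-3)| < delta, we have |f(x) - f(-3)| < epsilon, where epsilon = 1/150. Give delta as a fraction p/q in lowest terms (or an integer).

We compute f(-3) = -2*(-3) + 7 = 13.
|f(x) - f(-3)| = |-2x + 7 - (13)| = |-2(x - (-3))| = 2|x - (-3)|.
We need 2|x - (-3)| < 1/150, i.e. |x - (-3)| < 1/150 / 2 = 1/300.
So any delta <= 1/300 works. Conversely, if delta > 1/300, then x = -3 + 1/300 satisfies |x - (-3)| = 1/300 < delta but |f(x) - f(-3)| = 2 * 1/300 = 1/150, which is not < 1/150; so no larger delta works.
Hence the largest such delta is 1/300.

1/300


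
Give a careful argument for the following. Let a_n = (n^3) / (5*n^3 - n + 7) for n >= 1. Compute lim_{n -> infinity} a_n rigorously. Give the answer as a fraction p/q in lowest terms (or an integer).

Divide numerator and denominator by n^3, the highest power:
numerator / n^3 = 1
denominator / n^3 = 5 - 1/n^2 + 7/n^3
As n -> infinity, all terms of the form c/n^k (k >= 1) tend to 0.
So numerator / n^3 -> 1 and denominator / n^3 -> 5.
Therefore lim a_n = 1/5.

1/5


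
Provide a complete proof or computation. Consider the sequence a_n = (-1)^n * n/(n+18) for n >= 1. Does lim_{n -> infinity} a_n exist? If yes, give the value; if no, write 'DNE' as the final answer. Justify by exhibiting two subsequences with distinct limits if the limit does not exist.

Examine the behaviour of a_n along subsequences.
a_{2k} = 2k/(2k+18) -> 1. a_{2k+1} = -(2k+1)/(2k+19) -> -1.
Since these two subsequential limits are 1 and -1, distinct, the full sequence cannot converge (a convergent sequence has all subsequences tending to the same limit). So lim a_n does not exist.

DNE


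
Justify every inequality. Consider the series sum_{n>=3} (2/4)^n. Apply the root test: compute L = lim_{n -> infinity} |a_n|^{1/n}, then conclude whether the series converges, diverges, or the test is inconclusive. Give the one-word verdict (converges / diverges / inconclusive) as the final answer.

Let a_n denote the general term. Form |a_n|^(1/n) and simplify:
|a_n|^(1/n) = 1/2
Take the limit as n -> infinity: L = 1/2.
Since L = 1/2 < 1, the root test implies convergence.

converges


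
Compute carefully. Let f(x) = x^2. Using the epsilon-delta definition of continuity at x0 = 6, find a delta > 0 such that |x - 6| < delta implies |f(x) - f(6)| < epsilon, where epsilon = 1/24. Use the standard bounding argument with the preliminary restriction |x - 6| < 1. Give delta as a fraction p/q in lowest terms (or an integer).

Factor: |x^2 - (6)^2| = |x - 6| * |x + 6|.
Impose |x - 6| < 1 first. Then |x + 6| = |(x - 6) + 2*(6)| <= |x - 6| + 2*|6| < 1 + 12 = 13.
So |x^2 - (6)^2| < delta * 13.
We need delta * 13 <= 1/24, i.e. delta <= 1/24/13 = 1/312.
Since 1/312 < 1, this is tighter than 1; take delta = 1/312.
So delta = 1/312 works.

1/312


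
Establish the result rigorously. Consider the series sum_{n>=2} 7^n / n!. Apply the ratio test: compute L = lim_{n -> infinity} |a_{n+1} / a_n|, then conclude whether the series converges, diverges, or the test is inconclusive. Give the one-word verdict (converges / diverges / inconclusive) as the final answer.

Let a_n denote the general term. Form the ratio a_{n+1}/a_n and simplify:
a_{n+1}/a_n = 7/(n + 1)
Take the limit as n -> infinity: L = 0.
Since L = 0 < 1, the ratio test implies the series converges.

converges


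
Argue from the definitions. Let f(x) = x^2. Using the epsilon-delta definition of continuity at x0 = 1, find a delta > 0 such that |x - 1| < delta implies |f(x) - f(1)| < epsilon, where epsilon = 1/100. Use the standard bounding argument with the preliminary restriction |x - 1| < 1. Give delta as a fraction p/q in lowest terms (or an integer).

Factor: |x^2 - (1)^2| = |x - 1| * |x + 1|.
Impose |x - 1| < 1 first. Then |x + 1| = |(x - 1) + 2*(1)| <= |x - 1| + 2*|1| < 1 + 2 = 3.
So |x^2 - (1)^2| < delta * 3.
We need delta * 3 <= 1/100, i.e. delta <= 1/100/3 = 1/300.
Since 1/300 < 1, this is tighter than 1; take delta = 1/300.
So delta = 1/300 works.

1/300


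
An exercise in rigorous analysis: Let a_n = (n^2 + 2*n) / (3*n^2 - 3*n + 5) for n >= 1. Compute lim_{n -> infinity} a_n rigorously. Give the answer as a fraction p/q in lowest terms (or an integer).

Divide numerator and denominator by n^2, the highest power:
numerator / n^2 = 1 + 2/n
denominator / n^2 = 3 - 3/n + 5/n^2
As n -> infinity, all terms of the form c/n^k (k >= 1) tend to 0.
So numerator / n^2 -> 1 and denominator / n^2 -> 3.
Therefore lim a_n = 1/3.

1/3


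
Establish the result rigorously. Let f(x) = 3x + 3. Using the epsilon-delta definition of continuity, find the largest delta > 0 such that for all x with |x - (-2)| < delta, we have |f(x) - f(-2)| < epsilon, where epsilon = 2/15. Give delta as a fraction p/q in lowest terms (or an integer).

We compute f(-2) = 3*(-2) + 3 = -3.
|f(x) - f(-2)| = |3x + 3 - (-3)| = |3(x - (-2))| = 3|x - (-2)|.
We need 3|x - (-2)| < 2/15, i.e. |x - (-2)| < 2/15 / 3 = 2/45.
So any delta <= 2/45 works. Conversely, if delta > 2/45, then x = -2 + 2/45 satisfies |x - (-2)| = 2/45 < delta but |f(x) - f(-2)| = 3 * 2/45 = 2/15, which is not < 2/15; so no larger delta works.
Hence the largest such delta is 2/45.

2/45
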